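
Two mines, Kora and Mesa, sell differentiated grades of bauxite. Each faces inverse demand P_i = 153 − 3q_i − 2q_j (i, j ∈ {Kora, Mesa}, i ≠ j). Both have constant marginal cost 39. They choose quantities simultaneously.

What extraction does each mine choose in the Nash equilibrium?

Mine Kora's profit: π = q_{Kora}(153 − 3q_{Kora} − 2q_{Mesa}) − 39q_{Kora}.
∂π/∂q_{Kora} = 114 − 6q_{Kora} − 2q_{Mesa} = 0 ⇒ q_{Kora} = 19 − (1/3)q_{Mesa}.
The game is symmetric, so in equilibrium q_{Mesa} = q_{Kora}: the reaction function gives (4/3)q_{Kora} = 19, hence q_{Kora} = 14.25.

14.25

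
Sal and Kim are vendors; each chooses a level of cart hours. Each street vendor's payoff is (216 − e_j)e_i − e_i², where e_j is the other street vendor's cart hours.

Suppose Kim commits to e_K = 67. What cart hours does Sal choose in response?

74.5

Sal's payoff is (216 − e_K)e_S − e_S².
∂π/∂e_S = 216 − e_K − 2e_S = 0, so e_S = 108 − 0.5e_K.
At e_K = 67: e_S = 108 − 0.5·67 = 74.5.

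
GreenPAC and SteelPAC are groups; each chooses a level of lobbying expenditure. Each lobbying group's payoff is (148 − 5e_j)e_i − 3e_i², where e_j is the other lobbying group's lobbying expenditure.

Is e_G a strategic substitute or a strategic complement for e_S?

strategic substitutes

GreenPAC's payoff is (148 − 5e_S)e_G − 3e_G².
∂π/∂e_G = 148 − 5e_S − 6e_G = 0, so e_G = 74/3 − (5/6)e_S.
The best-response slope de_G/de_S = −5/6 < 0: the reaction function is downward-sloping, so the choices are strategic substitutes.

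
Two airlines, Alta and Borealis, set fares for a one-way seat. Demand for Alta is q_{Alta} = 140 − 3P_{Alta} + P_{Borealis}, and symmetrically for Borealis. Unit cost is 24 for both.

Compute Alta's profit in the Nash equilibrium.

Alta's profit: π = (P_{Alta} − 24)(140 − 3P_{Alta} + P_{Borealis}).
∂π/∂P_{Alta} = 212 − 6P_{Alta} + P_{Borealis} = 0 ⇒ P_{Alta} = 106/3 + (1/6)P_{Borealis}.
By symmetry P_{Borealis} = P_{Alta}; substituting into the reaction function, (5/6)P_{Alta} = 106/3 and P_{Alta} = 42.4.
q_{Alta} = 140 − 3·42.4 + 42.4 = 55.2.
Profit = (42.4 − 24)·55.2 = 1015.68.

1015.68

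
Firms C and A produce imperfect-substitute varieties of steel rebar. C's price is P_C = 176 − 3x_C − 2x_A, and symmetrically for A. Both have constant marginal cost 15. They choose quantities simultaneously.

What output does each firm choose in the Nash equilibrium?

20.125

Firm C's profit: π = x_C(176 − 3x_C − 2x_A) − 15x_C.
∂π/∂x_C = 161 − 6x_C − 2x_A = 0 ⇒ x_C = 161/6 − (1/3)x_A.
Setting x_C = x_A in the reaction function: x_C = 161/6 − (1/3)x_C, so x_C = (161/6) / (4/3) = 20.125.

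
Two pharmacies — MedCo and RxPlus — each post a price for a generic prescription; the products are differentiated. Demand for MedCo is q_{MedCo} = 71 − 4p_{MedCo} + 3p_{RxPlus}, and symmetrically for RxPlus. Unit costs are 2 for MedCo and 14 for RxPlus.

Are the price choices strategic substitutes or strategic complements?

strategic complements

MedCo's profit: π = (p_{MedCo} − 2)(71 − 4p_{MedCo} + 3p_{RxPlus}).
∂π/∂p_{MedCo} = 79 − 8p_{MedCo} + 3p_{RxPlus} = 0 ⇒ p_{MedCo} = 9.875 + 0.375p_{RxPlus}.
The best-response slope dp_{MedCo}/dp_{RxPlus} = 0.375 > 0: the reaction function is upward-sloping, so the choices are strategic complements.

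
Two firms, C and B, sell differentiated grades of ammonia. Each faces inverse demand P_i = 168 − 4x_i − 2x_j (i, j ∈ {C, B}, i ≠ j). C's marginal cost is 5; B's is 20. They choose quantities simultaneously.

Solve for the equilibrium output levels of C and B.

16.8, 14.3

Firm C's profit: π = x_C(168 − 4x_C − 2x_B) − 5x_C.
∂π/∂x_C = 163 − 8x_C − 2x_B = 0 ⇒ x_C = 20.375 − 0.25x_B.
Similarly x_B = 18.5 − 0.25x_C.
Substituting the second reaction function into the first: x_C = 20.375 − 0.25(18.5 − 0.25x_C), which gives 0.9375x_C = 15.75 ⇒ x_C = 16.8.
Then x_B = 18.5 − 0.25·16.8 = 14.3.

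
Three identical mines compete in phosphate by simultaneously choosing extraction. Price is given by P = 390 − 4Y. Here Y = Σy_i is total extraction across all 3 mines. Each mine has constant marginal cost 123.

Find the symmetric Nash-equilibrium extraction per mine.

A representative mine's profit is π_i = y_i(390 − 4Y) − 123y_i, with Y = y_i + Σ_{j≠i} y_j.
First-order condition: 267 − 8y_i − 4Σ_{j≠i} y_j = 0.
With identical mines, set every y_j = y: then 267 − 8y − 8y = 0, i.e. y = 267/16 = 16.6875.

16.6875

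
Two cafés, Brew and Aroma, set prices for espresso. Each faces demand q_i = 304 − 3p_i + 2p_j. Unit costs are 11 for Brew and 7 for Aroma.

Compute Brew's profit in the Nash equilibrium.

15768.75

Brew's profit: π = (p_{Brew} − 11)(304 − 3p_{Brew} + 2p_{Aroma}).
∂π/∂p_{Brew} = 337 − 6p_{Brew} + 2p_{Aroma} = 0 ⇒ p_{Brew} = 337/6 + (1/3)p_{Aroma}.
Similarly p_{Aroma} = 325/6 + (1/3)p_{Brew}.
Plugging p_{Aroma} into Brew's best response: p_{Brew} = 337/6 + (1/3)(325/6 + (1/3)p_{Brew}) ⇒ (8/9)p_{Brew} = 668/9, so p_{Brew} = 83.5.
Then p_{Aroma} = 325/6 + (1/3)·83.5 = 82.
q_{Brew} = 304 − 3·83.5 + 2·82 = 217.5.
Profit = (83.5 − 11)·217.5 = 15768.75.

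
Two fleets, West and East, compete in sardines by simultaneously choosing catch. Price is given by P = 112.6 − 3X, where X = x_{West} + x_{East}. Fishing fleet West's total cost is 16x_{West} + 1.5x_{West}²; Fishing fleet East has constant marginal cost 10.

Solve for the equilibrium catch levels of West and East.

6.04, 14.08

Fishing fleet West's profit: π = x_{West}(112.6 − 3(x_{West} + x_{East})) − 16x_{West} − 1.5x_{West}².
∂π/∂x_{West} = 96.6 − 9x_{West} − 3x_{East} = 0, so x_{West} = 161/15 − (1/3)x_{East}.
For East: ∂π/∂x_{East} = 102.6 − 6x_{East} − 3x_{West} = 0 ⇒ x_{East} = 17.1 − 0.5x_{West}.
Solving the two reaction functions simultaneously: (1 − (−1/3)(−0.5))x_{West} = 161/15 − (1/3)·17.1, so (5/6)x_{West} = 151/30 and x_{West} = 6.04.
Then x_{East} = 17.1 − 0.5·6.04 = 14.08.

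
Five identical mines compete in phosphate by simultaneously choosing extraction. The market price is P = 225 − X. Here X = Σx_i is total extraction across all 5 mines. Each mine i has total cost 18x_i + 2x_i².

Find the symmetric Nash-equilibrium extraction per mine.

20.7

A representative mine's profit is π_i = x_i(225 − X) − 18x_i − 2x_i², with X = x_i + Σ_{j≠i} x_j.
First-order condition: 207 − 6x_i − Σ_{j≠i} x_j = 0.
In a symmetric equilibrium every mine chooses the same x, so Σ_{j≠i} x_j = 4x. The condition becomes 207 − 10x = 0, giving x = 207/10 = 20.7.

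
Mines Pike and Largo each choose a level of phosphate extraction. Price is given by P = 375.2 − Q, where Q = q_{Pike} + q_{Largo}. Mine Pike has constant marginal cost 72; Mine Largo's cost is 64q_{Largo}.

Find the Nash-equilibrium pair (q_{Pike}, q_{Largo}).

98.4, 106.4

Mine Pike's profit: π = q_{Pike}(375.2 − (q_{Pike} + q_{Largo})) − 72q_{Pike}.
∂π/∂q_{Pike} = 303.2 − 2q_{Pike} − q_{Largo} = 0, so q_{Pike} = 151.6 − 0.5q_{Largo}.
By the same steps for Largo: q_{Largo} = 155.6 − 0.5q_{Pike}.
Solving the two reaction functions simultaneously: (1 − (−0.5)(−0.5))q_{Pike} = 151.6 − 0.5·155.6, so 0.75q_{Pike} = 73.8 and q_{Pike} = 98.4.
Then q_{Largo} = 155.6 − 0.5·98.4 = 106.4.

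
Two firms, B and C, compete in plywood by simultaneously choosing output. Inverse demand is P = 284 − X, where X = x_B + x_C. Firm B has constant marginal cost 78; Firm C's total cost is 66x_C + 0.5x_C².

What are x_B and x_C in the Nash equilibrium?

Firm B's profit: π = x_B(284 − (x_B + x_C)) − 78x_B.
∂π/∂x_B = 206 − 2x_B − x_C = 0, so x_B = 103 − 0.5x_C.
For C: ∂π/∂x_C = 218 − 3x_C − x_B = 0 ⇒ x_C = 218/3 − (1/3)x_B.
Substituting the second reaction function into the first: x_B = 103 − 0.5(218/3 − (1/3)x_B), which gives (5/6)x_B = 200/3 ⇒ x_B = 80.
Then x_C = 218/3 − (1/3)·80 = 46.

80, 46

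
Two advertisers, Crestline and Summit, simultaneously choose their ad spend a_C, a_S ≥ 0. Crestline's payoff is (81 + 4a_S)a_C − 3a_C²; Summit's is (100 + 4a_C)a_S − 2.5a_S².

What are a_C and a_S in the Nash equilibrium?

57.5, 66

Expanding Crestline's payoff: 81a_C + 4a_Sa_C − 3a_C².
∂π/∂a_C = 81 + 4a_S − 6a_C = 0, so a_C = 13.5 + (2/3)a_S.
Likewise for Summit: a_S = 20 + 0.8a_C.
Solving the two reaction functions simultaneously: (1 − (2/3)(0.8))a_C = 13.5 + (2/3)·20, so (7/15)a_C = 161/6 and a_C = 57.5.
Then a_S = 20 + 0.8·57.5 = 66.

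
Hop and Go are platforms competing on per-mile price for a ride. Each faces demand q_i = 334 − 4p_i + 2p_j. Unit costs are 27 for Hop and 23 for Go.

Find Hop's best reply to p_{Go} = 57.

69.5

Hop's profit: π = (p_{Hop} − 27)(334 − 4p_{Hop} + 2p_{Go}).
∂π/∂p_{Hop} = 442 − 8p_{Hop} + 2p_{Go} = 0 ⇒ p_{Hop} = 55.25 + 0.25p_{Go}.
At p_{Go} = 57: p_{Hop} = 55.25 + 0.25·57 = 69.5.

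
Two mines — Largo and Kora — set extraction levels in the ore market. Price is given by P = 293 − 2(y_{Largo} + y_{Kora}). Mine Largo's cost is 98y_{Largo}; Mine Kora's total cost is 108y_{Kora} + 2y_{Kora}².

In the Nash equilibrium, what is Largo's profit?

3612.5

Mine Largo's profit: π = y_{Largo}(293 − 2(y_{Largo} + y_{Kora})) − 98y_{Largo}.
∂π/∂y_{Largo} = 195 − 4y_{Largo} − 2y_{Kora} = 0, so y_{Largo} = 48.75 − 0.5y_{Kora}.
For Kora: ∂π/∂y_{Kora} = 185 − 8y_{Kora} − 2y_{Largo} = 0 ⇒ y_{Kora} = 23.125 − 0.25y_{Largo}.
Substituting the second reaction function into the first: y_{Largo} = 48.75 − 0.5(23.125 − 0.25y_{Largo}), which gives 0.875y_{Largo} = 37.1875 ⇒ y_{Largo} = 42.5.
Then y_{Kora} = 23.125 − 0.25·42.5 = 12.5.
Price P = 293 − 2·55 = 183.
Largo's profit: (183 − 98)·42.5 = 3612.5.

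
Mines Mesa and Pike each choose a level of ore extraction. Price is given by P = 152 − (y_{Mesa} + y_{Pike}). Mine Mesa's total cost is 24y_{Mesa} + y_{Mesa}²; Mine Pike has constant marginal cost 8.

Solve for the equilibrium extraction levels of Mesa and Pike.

16, 64

Mine Mesa's profit: π = y_{Mesa}(152 − (y_{Mesa} + y_{Pike})) − 24y_{Mesa} − y_{Mesa}².
∂π/∂y_{Mesa} = 128 − 4y_{Mesa} − y_{Pike} = 0, so y_{Mesa} = 32 − 0.25y_{Pike}.
For Pike: ∂π/∂y_{Pike} = 144 − 2y_{Pike} − y_{Mesa} = 0 ⇒ y_{Pike} = 72 − 0.5y_{Mesa}.
Solving the two reaction functions simultaneously: (1 − (−0.25)(−0.5))y_{Mesa} = 32 − 0.25·72, so 0.875y_{Mesa} = 14 and y_{Mesa} = 16.
Then y_{Pike} = 72 − 0.5·16 = 64.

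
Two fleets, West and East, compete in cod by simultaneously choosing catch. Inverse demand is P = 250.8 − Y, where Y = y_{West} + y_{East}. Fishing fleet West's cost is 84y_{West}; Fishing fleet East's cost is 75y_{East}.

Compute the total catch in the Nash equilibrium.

114.2

Fishing fleet West's profit: π = y_{West}(250.8 − (y_{West} + y_{East})) − 84y_{West}.
∂π/∂y_{West} = 166.8 − 2y_{West} − y_{East} = 0, so y_{West} = 83.4 − 0.5y_{East}.
By the same steps for East: y_{East} = 87.9 − 0.5y_{West}.
Solving the two reaction functions simultaneously: (1 − (−0.5)(−0.5))y_{West} = 83.4 − 0.5·87.9, so 0.75y_{West} = 39.45 and y_{West} = 52.6.
Then y_{East} = 87.9 − 0.5·52.6 = 61.6.
Total catch: 52.6 + 61.6 = 114.2.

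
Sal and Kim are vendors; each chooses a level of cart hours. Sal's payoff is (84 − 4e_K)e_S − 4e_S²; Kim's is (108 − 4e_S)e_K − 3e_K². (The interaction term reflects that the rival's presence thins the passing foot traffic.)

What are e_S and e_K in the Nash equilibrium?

Expanding Sal's payoff: 84e_S − 4e_Ke_S − 4e_S².
∂π/∂e_S = 84 − 4e_K − 8e_S = 0, so e_S = 10.5 − 0.5e_K.
Likewise for Kim: e_K = 18 − (2/3)e_S.
Substituting the second reaction function into the first: e_S = 10.5 − 0.5(18 − (2/3)e_S), which gives (2/3)e_S = 1.5 ⇒ e_S = 2.25.
Then e_K = 18 − (2/3)·2.25 = 16.5.

2.25, 16.5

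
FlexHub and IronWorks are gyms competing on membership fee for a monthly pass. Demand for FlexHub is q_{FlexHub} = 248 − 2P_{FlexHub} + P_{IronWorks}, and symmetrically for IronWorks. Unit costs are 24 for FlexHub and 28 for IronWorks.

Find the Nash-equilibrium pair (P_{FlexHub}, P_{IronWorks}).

FlexHub's profit: π = (P_{FlexHub} − 24)(248 − 2P_{FlexHub} + P_{IronWorks}).
∂π/∂P_{FlexHub} = 296 − 4P_{FlexHub} + P_{IronWorks} = 0 ⇒ P_{FlexHub} = 74 + 0.25P_{IronWorks}.
Similarly P_{IronWorks} = 76 + 0.25P_{FlexHub}.
Substituting the second reaction function into the first: P_{FlexHub} = 74 + 0.25(76 + 0.25P_{FlexHub}), which gives 0.9375P_{FlexHub} = 93 ⇒ P_{FlexHub} = 99.2.
Then P_{IronWorks} = 76 + 0.25·99.2 = 100.8.

99.2, 100.8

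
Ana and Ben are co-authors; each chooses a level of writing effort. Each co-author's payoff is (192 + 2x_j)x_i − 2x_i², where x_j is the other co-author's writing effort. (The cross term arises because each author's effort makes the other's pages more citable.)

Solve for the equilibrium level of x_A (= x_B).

96

Ana's payoff is (192 + 2x_B)x_A − 2x_A².
∂π/∂x_A = 192 + 2x_B − 4x_A = 0, so x_A = 48 + 0.5x_B.
By symmetry x_B = x_A; substituting into the reaction function, 0.5x_A = 48 and x_A = 96.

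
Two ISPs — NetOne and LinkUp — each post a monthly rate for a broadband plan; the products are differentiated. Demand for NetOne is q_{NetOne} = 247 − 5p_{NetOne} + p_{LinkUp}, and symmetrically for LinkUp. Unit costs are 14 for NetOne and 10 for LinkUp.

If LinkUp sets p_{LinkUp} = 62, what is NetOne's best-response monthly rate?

37.9

NetOne's profit: π = (p_{NetOne} − 14)(247 − 5p_{NetOne} + p_{LinkUp}).
∂π/∂p_{NetOne} = 317 − 10p_{NetOne} + p_{LinkUp} = 0 ⇒ p_{NetOne} = 31.7 + 0.1p_{LinkUp}.
At p_{LinkUp} = 62: p_{NetOne} = 31.7 + 0.1·62 = 37.9.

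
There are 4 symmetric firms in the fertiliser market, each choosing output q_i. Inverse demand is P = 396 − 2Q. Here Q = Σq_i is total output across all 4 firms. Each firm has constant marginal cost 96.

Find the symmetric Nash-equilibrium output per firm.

30

A representative firm's profit is π_i = q_i(396 − 2Q) − 96q_i, with Q = q_i + Σ_{j≠i} q_j.
First-order condition: 300 − 4q_i − 2Σ_{j≠i} q_j = 0.
Imposing symmetry (q_j = q for all j) turns Σ_{j≠i} q_j into 3q, so 300 = 10q and q = 30.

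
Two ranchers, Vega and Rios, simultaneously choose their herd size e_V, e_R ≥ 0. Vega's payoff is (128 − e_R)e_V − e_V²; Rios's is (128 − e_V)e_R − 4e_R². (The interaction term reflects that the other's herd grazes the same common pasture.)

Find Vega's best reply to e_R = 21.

53.5

Expanding Vega's payoff: 128e_V − e_Re_V − e_V².
∂π/∂e_V = 128 − e_R − 2e_V = 0, so e_V = 64 − 0.5e_R.
At e_R = 21: e_V = 64 − 0.5·21 = 53.5.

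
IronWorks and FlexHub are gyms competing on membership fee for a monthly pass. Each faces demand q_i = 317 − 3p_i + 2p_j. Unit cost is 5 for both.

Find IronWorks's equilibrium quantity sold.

IronWorks's profit: π = (p_{IronWorks} − 5)(317 − 3p_{IronWorks} + 2p_{FlexHub}).
∂π/∂p_{IronWorks} = 332 − 6p_{IronWorks} + 2p_{FlexHub} = 0 ⇒ p_{IronWorks} = 166/3 + (1/3)p_{FlexHub}.
Setting p_{IronWorks} = p_{FlexHub} in the reaction function: p_{IronWorks} = 166/3 + (1/3)p_{IronWorks}, so p_{IronWorks} = (166/3) / (2/3) = 83.
q_{IronWorks} = 317 − 3·83 + 2·83 = 234.

234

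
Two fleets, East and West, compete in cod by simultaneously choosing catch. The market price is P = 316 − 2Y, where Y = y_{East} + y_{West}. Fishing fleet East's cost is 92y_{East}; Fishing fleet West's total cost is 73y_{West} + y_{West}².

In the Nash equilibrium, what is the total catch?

69.1

Fishing fleet East's profit: π = y_{East}(316 − 2(y_{East} + y_{West})) − 92y_{East}.
∂π/∂y_{East} = 224 − 4y_{East} − 2y_{West} = 0, so y_{East} = 56 − 0.5y_{West}.
For West: ∂π/∂y_{West} = 243 − 6y_{West} − 2y_{East} = 0 ⇒ y_{West} = 40.5 − (1/3)y_{East}.
Plugging y_{West} into East's best response: y_{East} = 56 − 0.5(40.5 − (1/3)y_{East}) ⇒ (5/6)y_{East} = 35.75, so y_{East} = 42.9.
Then y_{West} = 40.5 − (1/3)·42.9 = 26.2.
Total catch: 42.9 + 26.2 = 69.1.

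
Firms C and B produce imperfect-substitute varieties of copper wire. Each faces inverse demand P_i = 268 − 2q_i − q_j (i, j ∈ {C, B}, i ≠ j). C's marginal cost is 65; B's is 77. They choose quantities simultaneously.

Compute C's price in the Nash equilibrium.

Firm C's profit: π = q_C(268 − 2q_C − q_B) − 65q_C.
∂π/∂q_C = 203 − 4q_C − q_B = 0 ⇒ q_C = 50.75 − 0.25q_B.
Similarly q_B = 47.75 − 0.25q_C.
Solving the two reaction functions simultaneously: (1 − (−0.25)(−0.25))q_C = 50.75 − 0.25·47.75, so 0.9375q_C = 38.8125 and q_C = 41.4.
Then q_B = 47.75 − 0.25·41.4 = 37.4.
P_C = 268 − 2·41.4 − 37.4 = 147.8.

147.8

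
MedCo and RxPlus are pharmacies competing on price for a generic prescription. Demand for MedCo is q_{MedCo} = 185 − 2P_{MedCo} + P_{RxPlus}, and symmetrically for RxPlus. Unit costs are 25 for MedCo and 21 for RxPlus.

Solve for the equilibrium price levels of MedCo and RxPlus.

MedCo's profit: π = (P_{MedCo} − 25)(185 − 2P_{MedCo} + P_{RxPlus}).
∂π/∂P_{MedCo} = 235 − 4P_{MedCo} + P_{RxPlus} = 0 ⇒ P_{MedCo} = 58.75 + 0.25P_{RxPlus}.
Similarly P_{RxPlus} = 56.75 + 0.25P_{MedCo}.
Plugging P_{RxPlus} into MedCo's best response: P_{MedCo} = 58.75 + 0.25(56.75 + 0.25P_{MedCo}) ⇒ 0.9375P_{MedCo} = 72.9375, so P_{MedCo} = 77.8.
Then P_{RxPlus} = 56.75 + 0.25·77.8 = 76.2.

77.8, 76.2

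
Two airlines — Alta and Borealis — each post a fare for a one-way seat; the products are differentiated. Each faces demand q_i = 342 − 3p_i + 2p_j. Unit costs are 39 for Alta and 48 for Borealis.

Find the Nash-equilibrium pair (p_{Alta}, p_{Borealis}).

Alta's profit: π = (p_{Alta} − 39)(342 − 3p_{Alta} + 2p_{Borealis}).
∂π/∂p_{Alta} = 459 − 6p_{Alta} + 2p_{Borealis} = 0 ⇒ p_{Alta} = 76.5 + (1/3)p_{Borealis}.
Similarly p_{Borealis} = 81 + (1/3)p_{Alta}.
Substituting the second reaction function into the first: p_{Alta} = 76.5 + (1/3)(81 + (1/3)p_{Alta}), which gives (8/9)p_{Alta} = 103.5 ⇒ p_{Alta} = 116.4375.
Then p_{Borealis} = 81 + (1/3)·116.4375 = 119.8125.

116.4375, 119.8125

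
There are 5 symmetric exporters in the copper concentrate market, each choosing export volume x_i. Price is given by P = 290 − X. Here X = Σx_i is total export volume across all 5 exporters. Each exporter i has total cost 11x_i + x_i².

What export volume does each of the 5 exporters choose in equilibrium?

34.875

A representative exporter's profit is π_i = x_i(290 − X) − 11x_i − x_i², with X = x_i + Σ_{j≠i} x_j.
First-order condition: 279 − 4x_i − Σ_{j≠i} x_j = 0.
With identical exporters, set every x_j = x: then 279 − 4x − 4x = 0, i.e. x = 279/8 = 34.875.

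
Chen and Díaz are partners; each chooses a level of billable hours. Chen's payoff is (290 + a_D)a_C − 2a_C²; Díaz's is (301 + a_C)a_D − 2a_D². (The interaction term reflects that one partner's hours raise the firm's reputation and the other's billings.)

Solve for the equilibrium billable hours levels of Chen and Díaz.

Expanding Chen's payoff: 290a_C + a_Da_C − 2a_C².
∂π/∂a_C = 290 + a_D − 4a_C = 0, so a_C = 72.5 + 0.25a_D.
Likewise for Díaz: a_D = 75.25 + 0.25a_C.
Solving the two reaction functions simultaneously: (1 − (0.25)(0.25))a_C = 72.5 + 0.25·75.25, so 0.9375a_C = 91.3125 and a_C = 97.4.
Then a_D = 75.25 + 0.25·97.4 = 99.6.

97.4, 99.6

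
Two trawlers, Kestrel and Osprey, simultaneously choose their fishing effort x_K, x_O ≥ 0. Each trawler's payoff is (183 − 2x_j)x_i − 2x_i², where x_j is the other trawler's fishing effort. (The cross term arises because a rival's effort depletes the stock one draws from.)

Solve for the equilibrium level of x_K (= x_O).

30.5

Kestrel's payoff is (183 − 2x_O)x_K − 2x_K².
∂π/∂x_K = 183 − 2x_O − 4x_K = 0, so x_K = 45.75 − 0.5x_O.
The game is symmetric, so in equilibrium x_O = x_K: the reaction function gives 1.5x_K = 45.75, hence x_K = 30.5.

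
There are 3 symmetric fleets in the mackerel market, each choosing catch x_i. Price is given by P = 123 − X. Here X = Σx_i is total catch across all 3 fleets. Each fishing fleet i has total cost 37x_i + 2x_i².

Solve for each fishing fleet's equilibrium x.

A representative fishing fleet's profit is π_i = x_i(123 − X) − 37x_i − 2x_i², with X = x_i + Σ_{j≠i} x_j.
First-order condition: 86 − 6x_i − Σ_{j≠i} x_j = 0.
Imposing symmetry (x_j = x for all j) turns Σ_{j≠i} x_j into 2x, so 86 = 8x and x = 10.75.

10.75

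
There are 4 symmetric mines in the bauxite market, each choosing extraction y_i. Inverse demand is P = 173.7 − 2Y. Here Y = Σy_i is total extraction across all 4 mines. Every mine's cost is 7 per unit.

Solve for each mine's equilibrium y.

16.67

A representative mine's profit is π_i = y_i(173.7 − 2Y) − 7y_i, with Y = y_i + Σ_{j≠i} y_j.
First-order condition: 166.7 − 4y_i − 2Σ_{j≠i} y_j = 0.
In a symmetric equilibrium every mine chooses the same y, so Σ_{j≠i} y_j = 3y. The condition becomes 166.7 − 10y = 0, giving y = 166.7/10 = 16.67.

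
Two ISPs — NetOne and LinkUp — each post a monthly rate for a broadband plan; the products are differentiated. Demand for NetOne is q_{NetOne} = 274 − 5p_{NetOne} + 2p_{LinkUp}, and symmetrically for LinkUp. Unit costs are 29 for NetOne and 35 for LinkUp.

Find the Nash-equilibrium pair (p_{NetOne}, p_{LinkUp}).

NetOne's profit: π = (p_{NetOne} − 29)(274 − 5p_{NetOne} + 2p_{LinkUp}).
∂π/∂p_{NetOne} = 419 − 10p_{NetOne} + 2p_{LinkUp} = 0 ⇒ p_{NetOne} = 41.9 + 0.2p_{LinkUp}.
Similarly p_{LinkUp} = 44.9 + 0.2p_{NetOne}.
Substituting the second reaction function into the first: p_{NetOne} = 41.9 + 0.2(44.9 + 0.2p_{NetOne}), which gives 0.96p_{NetOne} = 50.88 ⇒ p_{NetOne} = 53.
Then p_{LinkUp} = 44.9 + 0.2·53 = 55.5.

53, 55.5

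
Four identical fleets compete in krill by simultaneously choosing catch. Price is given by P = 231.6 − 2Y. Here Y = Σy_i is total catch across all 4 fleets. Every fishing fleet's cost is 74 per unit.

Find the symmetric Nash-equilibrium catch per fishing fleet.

A representative fishing fleet's profit is π_i = y_i(231.6 − 2Y) − 74y_i, with Y = y_i + Σ_{j≠i} y_j.
First-order condition: 157.6 − 4y_i − 2Σ_{j≠i} y_j = 0.
In a symmetric equilibrium every fishing fleet chooses the same y, so Σ_{j≠i} y_j = 3y. The condition becomes 157.6 − 10y = 0, giving y = 157.6/10 = 15.76.

15.76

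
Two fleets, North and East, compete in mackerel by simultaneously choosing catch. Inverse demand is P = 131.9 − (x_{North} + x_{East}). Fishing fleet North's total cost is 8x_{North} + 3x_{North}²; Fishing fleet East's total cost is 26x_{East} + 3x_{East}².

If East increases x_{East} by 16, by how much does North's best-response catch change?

Fishing fleet North's profit: π = x_{North}(131.9 − (x_{North} + x_{East})) − 8x_{North} − 3x_{North}².
∂π/∂x_{North} = 123.9 − 8x_{North} − x_{East} = 0, so x_{North} = 15.4875 − 0.125x_{East}.
The reaction-function slope is −0.125, so a 16-unit rise in x_{East} moves x_{North} by −0.125 × 16 = −2. North's best response falls — the actions are strategic substitutes.

-2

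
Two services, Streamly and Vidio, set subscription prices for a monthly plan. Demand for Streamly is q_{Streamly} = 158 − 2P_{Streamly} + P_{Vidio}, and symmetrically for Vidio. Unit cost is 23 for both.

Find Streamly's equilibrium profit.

Streamly's profit: π = (P_{Streamly} − 23)(158 − 2P_{Streamly} + P_{Vidio}).
∂π/∂P_{Streamly} = 204 − 4P_{Streamly} + P_{Vidio} = 0 ⇒ P_{Streamly} = 51 + 0.25P_{Vidio}.
By symmetry P_{Vidio} = P_{Streamly}; substituting into the reaction function, 0.75P_{Streamly} = 51 and P_{Streamly} = 68.
q_{Streamly} = 158 − 2·68 + 68 = 90.
Profit = (68 − 23)·90 = 4050.

4050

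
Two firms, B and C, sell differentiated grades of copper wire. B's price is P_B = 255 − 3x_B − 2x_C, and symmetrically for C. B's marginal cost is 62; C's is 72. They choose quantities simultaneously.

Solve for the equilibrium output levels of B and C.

24.75, 22.25

Firm B's profit: π = x_B(255 − 3x_B − 2x_C) − 62x_B.
∂π/∂x_B = 193 − 6x_B − 2x_C = 0 ⇒ x_B = 193/6 − (1/3)x_C.
Similarly x_C = 30.5 − (1/3)x_B.
Solving the two reaction functions simultaneously: (1 − (−1/3)(−1/3))x_B = 193/6 − (1/3)·30.5, so (8/9)x_B = 22 and x_B = 24.75.
Then x_C = 30.5 − (1/3)·24.75 = 22.25.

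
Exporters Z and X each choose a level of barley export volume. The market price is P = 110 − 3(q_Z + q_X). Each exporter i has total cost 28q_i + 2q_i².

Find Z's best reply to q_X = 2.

Exporter Z's profit: π = q_Z(110 − 3(q_Z + q_X)) − 28q_Z − 2q_Z².
∂π/∂q_Z = 82 − 10q_Z − 3q_X = 0, so q_Z = 8.2 − 0.3q_X.
At q_X = 2: q_Z = 8.2 − 0.3·2 = 7.6.

7.6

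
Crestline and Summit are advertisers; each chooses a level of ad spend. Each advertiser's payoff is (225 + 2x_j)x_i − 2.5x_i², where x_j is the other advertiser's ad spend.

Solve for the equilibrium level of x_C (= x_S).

75

Crestline's payoff is (225 + 2x_S)x_C − 2.5x_C².
∂π/∂x_C = 225 + 2x_S − 5x_C = 0, so x_C = 45 + 0.4x_S.
The game is symmetric, so in equilibrium x_S = x_C: the reaction function gives 0.6x_C = 45, hence x_C = 75.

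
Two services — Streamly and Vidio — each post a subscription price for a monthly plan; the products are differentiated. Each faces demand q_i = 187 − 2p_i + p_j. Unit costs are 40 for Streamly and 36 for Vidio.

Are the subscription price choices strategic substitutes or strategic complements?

Streamly's profit: π = (p_{Streamly} − 40)(187 − 2p_{Streamly} + p_{Vidio}).
∂π/∂p_{Streamly} = 267 − 4p_{Streamly} + p_{Vidio} = 0 ⇒ p_{Streamly} = 66.75 + 0.25p_{Vidio}.
The best-response slope dp_{Streamly}/dp_{Vidio} = 0.25 > 0: the reaction function is upward-sloping, so the choices are strategic complements.

strategic complements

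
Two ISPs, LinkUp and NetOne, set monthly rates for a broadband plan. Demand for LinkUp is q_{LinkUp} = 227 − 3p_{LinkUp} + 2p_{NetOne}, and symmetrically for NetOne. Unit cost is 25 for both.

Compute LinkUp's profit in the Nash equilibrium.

LinkUp's profit: π = (p_{LinkUp} − 25)(227 − 3p_{LinkUp} + 2p_{NetOne}).
∂π/∂p_{LinkUp} = 302 − 6p_{LinkUp} + 2p_{NetOne} = 0 ⇒ p_{LinkUp} = 151/3 + (1/3)p_{NetOne}.
By symmetry p_{NetOne} = p_{LinkUp}; substituting into the reaction function, (2/3)p_{LinkUp} = 151/3 and p_{LinkUp} = 75.5.
q_{LinkUp} = 227 − 3·75.5 + 2·75.5 = 151.5.
Profit = (75.5 − 25)·151.5 = 7650.75.

7650.75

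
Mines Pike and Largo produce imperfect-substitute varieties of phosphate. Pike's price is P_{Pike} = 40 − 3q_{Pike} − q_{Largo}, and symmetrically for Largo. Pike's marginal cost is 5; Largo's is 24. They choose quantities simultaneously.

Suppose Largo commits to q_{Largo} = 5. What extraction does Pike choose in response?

Mine Pike's profit: π = q_{Pike}(40 − 3q_{Pike} − q_{Largo}) − 5q_{Pike}.
∂π/∂q_{Pike} = 35 − 6q_{Pike} − q_{Largo} = 0 ⇒ q_{Pike} = 35/6 − (1/6)q_{Largo}.
At q_{Largo} = 5: q_{Pike} = 35/6 − (1/6)·5 = 5.

5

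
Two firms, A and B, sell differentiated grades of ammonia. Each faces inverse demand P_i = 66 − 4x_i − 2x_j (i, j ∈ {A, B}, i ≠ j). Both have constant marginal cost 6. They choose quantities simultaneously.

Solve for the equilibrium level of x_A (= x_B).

Firm A's profit: π = x_A(66 − 4x_A − 2x_B) − 6x_A.
∂π/∂x_A = 60 − 8x_A − 2x_B = 0 ⇒ x_A = 7.5 − 0.25x_B.
Setting x_A = x_B in the reaction function: x_A = 7.5 − 0.25x_A, so x_A = 7.5 / 1.25 = 6.

6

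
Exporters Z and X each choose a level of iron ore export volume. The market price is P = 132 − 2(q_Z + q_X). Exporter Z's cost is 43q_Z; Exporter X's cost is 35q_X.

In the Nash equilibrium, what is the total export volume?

31

Exporter Z's profit: π = q_Z(132 − 2(q_Z + q_X)) − 43q_Z.
∂π/∂q_Z = 89 − 4q_Z − 2q_X = 0, so q_Z = 22.25 − 0.5q_X.
By the same steps for X: q_X = 24.25 − 0.5q_Z.
Plugging q_X into Z's best response: q_Z = 22.25 − 0.5(24.25 − 0.5q_Z) ⇒ 0.75q_Z = 10.125, so q_Z = 13.5.
Then q_X = 24.25 − 0.5·13.5 = 17.5.
Total export volume: 13.5 + 17.5 = 31.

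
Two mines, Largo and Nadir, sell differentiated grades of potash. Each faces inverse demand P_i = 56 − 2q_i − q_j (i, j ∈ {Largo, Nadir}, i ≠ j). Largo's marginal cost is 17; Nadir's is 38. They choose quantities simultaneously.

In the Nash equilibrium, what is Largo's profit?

169.28

Mine Largo's profit: π = q_{Largo}(56 − 2q_{Largo} − q_{Nadir}) − 17q_{Largo}.
∂π/∂q_{Largo} = 39 − 4q_{Largo} − q_{Nadir} = 0 ⇒ q_{Largo} = 9.75 − 0.25q_{Nadir}.
Similarly q_{Nadir} = 4.5 − 0.25q_{Largo}.
Substituting the second reaction function into the first: q_{Largo} = 9.75 − 0.25(4.5 − 0.25q_{Largo}), which gives 0.9375q_{Largo} = 8.625 ⇒ q_{Largo} = 9.2.
Then q_{Nadir} = 4.5 − 0.25·9.2 = 2.2.
P_{Largo} = 56 − 2·9.2 − 2.2 = 35.4.
Profit = (35.4 − 17)·9.2 = 169.28.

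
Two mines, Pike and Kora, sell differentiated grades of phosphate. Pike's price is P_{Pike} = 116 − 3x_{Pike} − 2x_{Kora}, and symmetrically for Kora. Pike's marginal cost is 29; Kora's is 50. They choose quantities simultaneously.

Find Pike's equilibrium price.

65.5625

Mine Pike's profit: π = x_{Pike}(116 − 3x_{Pike} − 2x_{Kora}) − 29x_{Pike}.
∂π/∂x_{Pike} = 87 − 6x_{Pike} − 2x_{Kora} = 0 ⇒ x_{Pike} = 14.5 − (1/3)x_{Kora}.
Similarly x_{Kora} = 11 − (1/3)x_{Pike}.
Substituting the second reaction function into the first: x_{Pike} = 14.5 − (1/3)(11 − (1/3)x_{Pike}), which gives (8/9)x_{Pike} = 65/6 ⇒ x_{Pike} = 12.1875.
Then x_{Kora} = 11 − (1/3)·12.1875 = 6.9375.
P_{Pike} = 116 − 3·12.1875 − 2·6.9375 = 65.5625.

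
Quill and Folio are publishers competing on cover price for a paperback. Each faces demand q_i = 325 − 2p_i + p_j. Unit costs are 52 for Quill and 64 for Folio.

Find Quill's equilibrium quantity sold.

185.2

Quill's profit: π = (p_{Quill} − 52)(325 − 2p_{Quill} + p_{Folio}).
∂π/∂p_{Quill} = 429 − 4p_{Quill} + p_{Folio} = 0 ⇒ p_{Quill} = 107.25 + 0.25p_{Folio}.
Similarly p_{Folio} = 113.25 + 0.25p_{Quill}.
Substituting the second reaction function into the first: p_{Quill} = 107.25 + 0.25(113.25 + 0.25p_{Quill}), which gives 0.9375p_{Quill} = 135.5625 ⇒ p_{Quill} = 144.6.
Then p_{Folio} = 113.25 + 0.25·144.6 = 149.4.
q_{Quill} = 325 − 2·144.6 + 149.4 = 185.2.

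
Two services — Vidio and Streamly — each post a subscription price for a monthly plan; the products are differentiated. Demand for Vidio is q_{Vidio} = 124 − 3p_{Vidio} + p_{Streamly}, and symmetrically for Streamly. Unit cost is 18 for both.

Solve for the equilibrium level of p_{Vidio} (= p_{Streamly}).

35.6

Vidio's profit: π = (p_{Vidio} − 18)(124 − 3p_{Vidio} + p_{Streamly}).
∂π/∂p_{Vidio} = 178 − 6p_{Vidio} + p_{Streamly} = 0 ⇒ p_{Vidio} = 89/3 + (1/6)p_{Streamly}.
By symmetry p_{Streamly} = p_{Vidio}; substituting into the reaction function, (5/6)p_{Vidio} = 89/3 and p_{Vidio} = 35.6.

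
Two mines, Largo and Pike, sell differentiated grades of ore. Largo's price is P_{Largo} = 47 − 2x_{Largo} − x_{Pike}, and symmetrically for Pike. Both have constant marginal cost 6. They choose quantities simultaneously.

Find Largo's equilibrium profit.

Mine Largo's profit: π = x_{Largo}(47 − 2x_{Largo} − x_{Pike}) − 6x_{Largo}.
∂π/∂x_{Largo} = 41 − 4x_{Largo} − x_{Pike} = 0 ⇒ x_{Largo} = 10.25 − 0.25x_{Pike}.
The game is symmetric, so in equilibrium x_{Pike} = x_{Largo}: the reaction function gives 1.25x_{Largo} = 10.25, hence x_{Largo} = 8.2.
P_{Largo} = 47 − 2·8.2 − 8.2 = 22.4.
Profit = (22.4 − 6)·8.2 = 134.48.

134.48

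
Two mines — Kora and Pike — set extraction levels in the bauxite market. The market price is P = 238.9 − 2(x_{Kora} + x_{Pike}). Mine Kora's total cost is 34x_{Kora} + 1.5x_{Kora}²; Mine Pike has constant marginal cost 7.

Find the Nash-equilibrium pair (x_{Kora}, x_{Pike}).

Mine Kora's profit: π = x_{Kora}(238.9 − 2(x_{Kora} + x_{Pike})) − 34x_{Kora} − 1.5x_{Kora}².
∂π/∂x_{Kora} = 204.9 − 7x_{Kora} − 2x_{Pike} = 0, so x_{Kora} = 2049/70 − (2/7)x_{Pike}.
For Pike: ∂π/∂x_{Pike} = 231.9 − 4x_{Pike} − 2x_{Kora} = 0 ⇒ x_{Pike} = 57.975 − 0.5x_{Kora}.
Substituting the second reaction function into the first: x_{Kora} = 2049/70 − (2/7)(57.975 − 0.5x_{Kora}), which gives (6/7)x_{Kora} = 1779/140 ⇒ x_{Kora} = 14.825.
Then x_{Pike} = 57.975 − 0.5·14.825 = 50.5625.

14.825, 50.5625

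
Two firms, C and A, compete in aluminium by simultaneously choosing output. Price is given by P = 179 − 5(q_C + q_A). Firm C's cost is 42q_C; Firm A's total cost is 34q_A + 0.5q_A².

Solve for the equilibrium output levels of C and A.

Firm C's profit: π = q_C(179 − 5(q_C + q_A)) − 42q_C.
∂π/∂q_C = 137 − 10q_C − 5q_A = 0, so q_C = 13.7 − 0.5q_A.
For A: ∂π/∂q_A = 145 − 11q_A − 5q_C = 0 ⇒ q_A = 145/11 − (5/11)q_C.
Substituting the second reaction function into the first: q_C = 13.7 − 0.5(145/11 − (5/11)q_C), which gives (17/22)q_C = 391/55 ⇒ q_C = 9.2.
Then q_A = 145/11 − (5/11)·9.2 = 9.

9.2, 9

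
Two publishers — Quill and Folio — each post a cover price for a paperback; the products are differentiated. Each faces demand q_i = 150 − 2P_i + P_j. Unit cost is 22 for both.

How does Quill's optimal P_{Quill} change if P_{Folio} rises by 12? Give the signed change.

3

Quill's profit: π = (P_{Quill} − 22)(150 − 2P_{Quill} + P_{Folio}).
∂π/∂P_{Quill} = 194 − 4P_{Quill} + P_{Folio} = 0 ⇒ P_{Quill} = 48.5 + 0.25P_{Folio}.
The reaction-function slope is 0.25, so a 12-unit rise in P_{Folio} moves P_{Quill} by 0.25 × 12 = 3. Quill's best response rises — the actions are strategic complements.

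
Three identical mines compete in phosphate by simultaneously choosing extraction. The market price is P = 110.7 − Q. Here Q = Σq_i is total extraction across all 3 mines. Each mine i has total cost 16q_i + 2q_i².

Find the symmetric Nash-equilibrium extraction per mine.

A representative mine's profit is π_i = q_i(110.7 − Q) − 16q_i − 2q_i², with Q = q_i + Σ_{j≠i} q_j.
First-order condition: 94.7 − 6q_i − Σ_{j≠i} q_j = 0.
In a symmetric equilibrium every mine chooses the same q, so Σ_{j≠i} q_j = 2q. The condition becomes 94.7 − 8q = 0, giving q = 94.7/8 = 11.8375.

11.8375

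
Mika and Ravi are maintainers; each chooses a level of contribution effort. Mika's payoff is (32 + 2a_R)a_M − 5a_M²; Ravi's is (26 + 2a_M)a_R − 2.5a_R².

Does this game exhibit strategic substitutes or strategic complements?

strategic complements

Expanding Mika's payoff: 32a_M + 2a_Ra_M − 5a_M².
∂π/∂a_M = 32 + 2a_R − 10a_M = 0, so a_M = 3.2 + 0.2a_R.
The best-response slope da_M/da_R = 0.2 > 0: the reaction function is upward-sloping, so the choices are strategic complements.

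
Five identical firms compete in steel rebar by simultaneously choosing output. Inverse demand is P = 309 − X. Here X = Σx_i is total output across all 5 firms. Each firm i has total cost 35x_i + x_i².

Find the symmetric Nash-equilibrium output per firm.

34.25

A representative firm's profit is π_i = x_i(309 − X) − 35x_i − x_i², with X = x_i + Σ_{j≠i} x_j.
First-order condition: 274 − 4x_i − Σ_{j≠i} x_j = 0.
With identical firms, set every x_j = x: then 274 − 4x − 4x = 0, i.e. x = 274/8 = 34.25.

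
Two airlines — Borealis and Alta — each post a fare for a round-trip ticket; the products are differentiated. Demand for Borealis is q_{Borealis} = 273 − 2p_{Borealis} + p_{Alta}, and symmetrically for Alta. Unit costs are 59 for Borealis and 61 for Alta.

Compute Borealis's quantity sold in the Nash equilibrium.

143.2

Borealis's profit: π = (p_{Borealis} − 59)(273 − 2p_{Borealis} + p_{Alta}).
∂π/∂p_{Borealis} = 391 − 4p_{Borealis} + p_{Alta} = 0 ⇒ p_{Borealis} = 97.75 + 0.25p_{Alta}.
Similarly p_{Alta} = 98.75 + 0.25p_{Borealis}.
Solving the two reaction functions simultaneously: (1 − (0.25)(0.25))p_{Borealis} = 97.75 + 0.25·98.75, so 0.9375p_{Borealis} = 122.4375 and p_{Borealis} = 130.6.
Then p_{Alta} = 98.75 + 0.25·130.6 = 131.4.
q_{Borealis} = 273 − 2·130.6 + 131.4 = 143.2.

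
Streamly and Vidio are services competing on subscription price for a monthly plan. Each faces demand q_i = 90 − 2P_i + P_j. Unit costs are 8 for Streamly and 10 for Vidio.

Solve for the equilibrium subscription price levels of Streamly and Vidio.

35.6, 36.4

Streamly's profit: π = (P_{Streamly} − 8)(90 − 2P_{Streamly} + P_{Vidio}).
∂π/∂P_{Streamly} = 106 − 4P_{Streamly} + P_{Vidio} = 0 ⇒ P_{Streamly} = 26.5 + 0.25P_{Vidio}.
Similarly P_{Vidio} = 27.5 + 0.25P_{Streamly}.
Substituting the second reaction function into the first: P_{Streamly} = 26.5 + 0.25(27.5 + 0.25P_{Streamly}), which gives 0.9375P_{Streamly} = 33.375 ⇒ P_{Streamly} = 35.6.
Then P_{Vidio} = 27.5 + 0.25·35.6 = 36.4.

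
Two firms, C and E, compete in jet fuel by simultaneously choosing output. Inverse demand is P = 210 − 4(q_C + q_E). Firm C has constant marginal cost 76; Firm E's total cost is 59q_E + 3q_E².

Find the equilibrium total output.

Firm C's profit: π = q_C(210 − 4(q_C + q_E)) − 76q_C.
∂π/∂q_C = 134 − 8q_C − 4q_E = 0, so q_C = 16.75 − 0.5q_E.
For E: ∂π/∂q_E = 151 − 14q_E − 4q_C = 0 ⇒ q_E = 151/14 − (2/7)q_C.
Solving the two reaction functions simultaneously: (1 − (−0.5)(−2/7))q_C = 16.75 − 0.5·(151/14), so (6/7)q_C = 159/14 and q_C = 13.25.
Then q_E = 151/14 − (2/7)·13.25 = 7.
Total output: 13.25 + 7 = 20.25.

20.25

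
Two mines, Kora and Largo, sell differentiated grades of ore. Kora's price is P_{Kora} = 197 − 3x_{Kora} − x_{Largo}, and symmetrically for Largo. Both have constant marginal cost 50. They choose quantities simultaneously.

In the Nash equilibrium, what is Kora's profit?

1323

Mine Kora's profit: π = x_{Kora}(197 − 3x_{Kora} − x_{Largo}) − 50x_{Kora}.
∂π/∂x_{Kora} = 147 − 6x_{Kora} − x_{Largo} = 0 ⇒ x_{Kora} = 24.5 − (1/6)x_{Largo}.
The game is symmetric, so in equilibrium x_{Largo} = x_{Kora}: the reaction function gives (7/6)x_{Kora} = 24.5, hence x_{Kora} = 21.
P_{Kora} = 197 − 3·21 − 21 = 113.
Profit = (113 − 50)·21 = 1323.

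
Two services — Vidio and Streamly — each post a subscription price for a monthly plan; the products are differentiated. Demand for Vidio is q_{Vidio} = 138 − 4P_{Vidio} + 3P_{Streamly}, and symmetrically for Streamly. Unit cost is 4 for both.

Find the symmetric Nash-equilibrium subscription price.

Vidio's profit: π = (P_{Vidio} − 4)(138 − 4P_{Vidio} + 3P_{Streamly}).
∂π/∂P_{Vidio} = 154 − 8P_{Vidio} + 3P_{Streamly} = 0 ⇒ P_{Vidio} = 19.25 + 0.375P_{Streamly}.
By symmetry P_{Streamly} = P_{Vidio}; substituting into the reaction function, 0.625P_{Vidio} = 19.25 and P_{Vidio} = 30.8.

30.8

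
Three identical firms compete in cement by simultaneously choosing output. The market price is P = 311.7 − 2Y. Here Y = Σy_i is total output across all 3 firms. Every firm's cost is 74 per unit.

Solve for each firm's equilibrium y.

A representative firm's profit is π_i = y_i(311.7 − 2Y) − 74y_i, with Y = y_i + Σ_{j≠i} y_j.
First-order condition: 237.7 − 4y_i − 2Σ_{j≠i} y_j = 0.
In a symmetric equilibrium every firm chooses the same y, so Σ_{j≠i} y_j = 2y. The condition becomes 237.7 − 8y = 0, giving y = 237.7/8 = 29.7125.

29.7125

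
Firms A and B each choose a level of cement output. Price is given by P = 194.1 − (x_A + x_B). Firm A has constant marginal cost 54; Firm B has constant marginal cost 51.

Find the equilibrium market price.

Firm A's profit: π = x_A(194.1 − (x_A + x_B)) − 54x_A.
∂π/∂x_A = 140.1 − 2x_A − x_B = 0, so x_A = 70.05 − 0.5x_B.
By the same steps for B: x_B = 71.55 − 0.5x_A.
Substituting the second reaction function into the first: x_A = 70.05 − 0.5(71.55 − 0.5x_A), which gives 0.75x_A = 34.275 ⇒ x_A = 45.7.
Then x_B = 71.55 − 0.5·45.7 = 48.7.
Equilibrium price: P = 194.1 − 94.4 = 99.7.

99.7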